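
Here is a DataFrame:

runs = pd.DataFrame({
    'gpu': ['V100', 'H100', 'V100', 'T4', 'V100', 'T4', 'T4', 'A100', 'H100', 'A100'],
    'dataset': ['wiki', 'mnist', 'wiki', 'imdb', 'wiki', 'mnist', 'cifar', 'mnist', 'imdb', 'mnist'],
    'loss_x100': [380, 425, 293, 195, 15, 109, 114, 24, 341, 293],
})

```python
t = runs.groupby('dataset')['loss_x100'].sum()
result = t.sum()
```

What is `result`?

2189

group by dataset, sum of loss_x100:
dataset
cifar    114
imdb     536
mnist    851
wiki     688
Name: loss_x100, dtype: int64
The sum of the resulting series is 2189.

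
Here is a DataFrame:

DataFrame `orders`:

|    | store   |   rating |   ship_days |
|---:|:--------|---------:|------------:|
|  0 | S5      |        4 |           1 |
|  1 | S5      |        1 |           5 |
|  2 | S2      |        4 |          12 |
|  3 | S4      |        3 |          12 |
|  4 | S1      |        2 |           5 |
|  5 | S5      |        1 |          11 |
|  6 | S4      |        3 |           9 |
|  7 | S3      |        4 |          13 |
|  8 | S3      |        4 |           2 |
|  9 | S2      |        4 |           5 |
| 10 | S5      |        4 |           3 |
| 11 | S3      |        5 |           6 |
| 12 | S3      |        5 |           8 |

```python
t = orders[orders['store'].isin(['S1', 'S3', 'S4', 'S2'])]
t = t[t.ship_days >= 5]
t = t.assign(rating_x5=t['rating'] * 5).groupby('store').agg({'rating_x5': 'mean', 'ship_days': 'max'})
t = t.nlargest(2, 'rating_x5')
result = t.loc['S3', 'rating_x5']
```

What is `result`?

23.3333333333

filter rows where store in ['S1', 'S3', 'S4', 'S2']:
   store  rating  ship_days
2     S2       4         12
3     S4       3         12
4     S1       2          5
6     S4       3          9
7     S3       4         13
8     S3       4          2
9     S2       4          5
11    S3       5          6
12    S3       5          8
filter rows where ship_days >= 5:
   store  rating  ship_days
2     S2       4         12
3     S4       3         12
4     S1       2          5
6     S4       3          9
7     S3       4         13
9     S2       4          5
11    S3       5          6
12    S3       5          8
add column rating_x5 = t['rating'] * 5:
   store  rating  ship_days  rating_x5
2     S2       4         12         20
3     S4       3         12         15
4     S1       2          5         10
6     S4       3          9         15
7     S3       4         13         20
9     S2       4          5         20
11    S3       5          6         25
12    S3       5          8         25
group by store: mean(rating_x5), max(ship_days):
       rating_x5  ship_days
store                      
S1     10.000000          5
S2     20.000000         12
S3     23.333333         13
S4     15.000000         12
take 2 rows with largest rating_x5:
       rating_x5  ship_days
store                      
S3     23.333333         13
S2     20.000000         12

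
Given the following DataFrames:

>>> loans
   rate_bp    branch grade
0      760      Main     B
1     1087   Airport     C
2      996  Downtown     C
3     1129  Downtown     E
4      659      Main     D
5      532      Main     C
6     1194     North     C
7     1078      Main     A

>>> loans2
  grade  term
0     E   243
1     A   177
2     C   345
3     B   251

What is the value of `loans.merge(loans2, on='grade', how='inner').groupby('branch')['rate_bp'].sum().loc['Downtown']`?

merge on 'grade' (how='inner') → 7 rows:
   rate_bp    branch grade  term
0      760      Main     B   251
1     1087   Airport     C   345
2      996  Downtown     C   345
3     1129  Downtown     E   243
4      532      Main     C   345
5     1194     North     C   345
6     1078      Main     A   177
group by branch, sum of rate_bp:
branch
Airport     1087
Downtown    2125
Main        2370
North       1194
Name: rate_bp, dtype: int64
Finally, value at index 'Downtown' = 2125.

2125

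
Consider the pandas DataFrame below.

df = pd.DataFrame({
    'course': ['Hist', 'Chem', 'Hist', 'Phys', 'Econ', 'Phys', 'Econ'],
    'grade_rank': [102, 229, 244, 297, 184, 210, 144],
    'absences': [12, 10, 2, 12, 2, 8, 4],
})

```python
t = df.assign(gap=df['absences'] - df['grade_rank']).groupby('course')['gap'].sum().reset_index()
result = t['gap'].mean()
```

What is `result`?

add column gap = df['absences'] - df['grade_rank']:
  course  grade_rank  absences  gap
0   Hist         102        12  -90
1   Chem         229        10 -219
2   Hist         244         2 -242
3   Phys         297        12 -285
4   Econ         184         2 -182
5   Phys         210         8 -202
6   Econ         144         4 -140
group by course, sum of gap:
course
Chem   -219
Econ   -322
Hist   -332
Phys   -487
Name: gap, dtype: int64
reset_index():
  course  gap
0   Chem -219
1   Econ -322
2   Hist -332
3   Phys -487
So mean() = -340.0.

-340.0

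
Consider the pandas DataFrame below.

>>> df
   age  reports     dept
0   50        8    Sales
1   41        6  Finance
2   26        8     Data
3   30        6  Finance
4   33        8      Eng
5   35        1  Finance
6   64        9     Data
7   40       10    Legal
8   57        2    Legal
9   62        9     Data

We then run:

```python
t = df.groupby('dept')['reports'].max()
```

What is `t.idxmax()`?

Legal

group by dept, max of reports:
dept
Data        9
Eng         8
Finance     6
Legal      10
Sales       8
Name: reports, dtype: int64
Hence Legal.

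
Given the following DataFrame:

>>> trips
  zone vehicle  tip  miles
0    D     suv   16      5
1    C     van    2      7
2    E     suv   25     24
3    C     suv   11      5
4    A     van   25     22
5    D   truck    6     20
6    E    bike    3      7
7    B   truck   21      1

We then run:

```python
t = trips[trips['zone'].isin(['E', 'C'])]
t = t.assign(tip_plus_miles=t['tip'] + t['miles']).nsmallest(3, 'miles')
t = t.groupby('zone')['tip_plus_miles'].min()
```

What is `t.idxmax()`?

E

filter rows where zone in ['E', 'C']:
  zone vehicle  tip  miles
1    C     van    2      7
2    E     suv   25     24
3    C     suv   11      5
6    E    bike    3      7
add column tip_plus_miles = t['tip'] + t['miles']:
  zone vehicle  tip  miles  tip_plus_miles
1    C     van    2      7               9
2    E     suv   25     24              49
3    C     suv   11      5              16
6    E    bike    3      7              10
take 3 rows with smallest miles:
  zone vehicle  tip  miles  tip_plus_miles
3    C     suv   11      5              16
1    C     van    2      7               9
6    E    bike    3      7              10
group by zone, min of tip_plus_miles:
zone
C     9
E    10
Name: tip_plus_miles, dtype: int64
Then the label with the largest value: E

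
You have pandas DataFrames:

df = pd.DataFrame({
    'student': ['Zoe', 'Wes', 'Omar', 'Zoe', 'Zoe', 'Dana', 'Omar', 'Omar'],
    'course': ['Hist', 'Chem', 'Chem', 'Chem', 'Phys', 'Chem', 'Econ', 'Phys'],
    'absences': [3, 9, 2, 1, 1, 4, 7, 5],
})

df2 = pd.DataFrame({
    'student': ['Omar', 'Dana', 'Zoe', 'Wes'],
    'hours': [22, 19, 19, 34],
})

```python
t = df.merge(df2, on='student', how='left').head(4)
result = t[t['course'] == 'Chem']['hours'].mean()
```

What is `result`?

25.0

merge on 'student' (how='left') → 8 rows:
  student course  absences  hours
0     Zoe   Hist         3     19
1     Wes   Chem         9     34
2    Omar   Chem         2     22
3     Zoe   Chem         1     19
4     Zoe   Phys         1     19
5    Dana   Chem         4     19
6    Omar   Econ         7     22
7    Omar   Phys         5     22
take first 4 rows:
  student course  absences  hours
0     Zoe   Hist         3     19
1     Wes   Chem         9     34
2    Omar   Chem         2     22
3     Zoe   Chem         1     19
filter rows where course == 'Chem':
  student course  absences  hours
1     Wes   Chem         9     34
2    Omar   Chem         2     22
3     Zoe   Chem         1     19
mean of column 'hours' → 25.0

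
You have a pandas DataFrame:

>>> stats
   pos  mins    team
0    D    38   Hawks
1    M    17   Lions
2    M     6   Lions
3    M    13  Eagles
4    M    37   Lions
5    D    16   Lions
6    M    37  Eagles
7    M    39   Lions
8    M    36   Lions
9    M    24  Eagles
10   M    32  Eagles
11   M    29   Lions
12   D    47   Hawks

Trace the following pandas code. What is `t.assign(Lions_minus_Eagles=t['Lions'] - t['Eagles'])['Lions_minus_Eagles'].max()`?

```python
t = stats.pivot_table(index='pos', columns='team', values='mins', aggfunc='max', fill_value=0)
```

16

pivot: rows=pos, cols=team, max(mins):
team  Eagles  Hawks  Lions
pos                       
D          0     47     16
M         37      0     39
add column Lions_minus_Eagles = t['Lions'] - t['Eagles']:
team  Eagles  Hawks  Lions  Lions_minus_Eagles
pos                                           
D          0     47     16                  16
M         37      0     39                   2
Finally, max of column 'Lions_minus_Eagles' = 16.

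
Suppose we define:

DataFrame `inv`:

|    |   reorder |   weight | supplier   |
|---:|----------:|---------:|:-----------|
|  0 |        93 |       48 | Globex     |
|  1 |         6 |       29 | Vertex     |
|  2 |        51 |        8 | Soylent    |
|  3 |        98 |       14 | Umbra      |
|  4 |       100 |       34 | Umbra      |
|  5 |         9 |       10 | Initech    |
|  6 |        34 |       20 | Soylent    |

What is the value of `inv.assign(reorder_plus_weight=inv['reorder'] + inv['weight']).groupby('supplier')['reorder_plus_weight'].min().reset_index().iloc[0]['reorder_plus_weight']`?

141

add column reorder_plus_weight = inv['reorder'] + inv['weight']:
   reorder  weight supplier  reorder_plus_weight
0       93      48   Globex                  141
1        6      29   Vertex                   35
2       51       8  Soylent                   59
3       98      14    Umbra                  112
4      100      34    Umbra                  134
5        9      10  Initech                   19
6       34      20  Soylent                   54
group by supplier, min of reorder_plus_weight:
supplier
Globex     141
Initech     19
Soylent     54
Umbra      112
Vertex      35
Name: reorder_plus_weight, dtype: int64
reset_index():
  supplier  reorder_plus_weight
0   Globex                  141
1  Initech                   19
2  Soylent                   54
3    Umbra                  112
4   Vertex                   35
Then the value at position 0, column 'reorder_plus_weight': 141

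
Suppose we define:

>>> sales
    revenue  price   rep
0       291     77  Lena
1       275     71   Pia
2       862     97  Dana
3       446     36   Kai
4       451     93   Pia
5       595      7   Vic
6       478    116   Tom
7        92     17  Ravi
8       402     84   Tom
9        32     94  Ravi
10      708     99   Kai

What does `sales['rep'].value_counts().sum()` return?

11

value_counts of rep:
rep
Pia     2
Kai     2
Tom     2
Ravi    2
Lena    1
Dana    1
Vic     1
Name: count, dtype: int64
The sum of the resulting series is 11.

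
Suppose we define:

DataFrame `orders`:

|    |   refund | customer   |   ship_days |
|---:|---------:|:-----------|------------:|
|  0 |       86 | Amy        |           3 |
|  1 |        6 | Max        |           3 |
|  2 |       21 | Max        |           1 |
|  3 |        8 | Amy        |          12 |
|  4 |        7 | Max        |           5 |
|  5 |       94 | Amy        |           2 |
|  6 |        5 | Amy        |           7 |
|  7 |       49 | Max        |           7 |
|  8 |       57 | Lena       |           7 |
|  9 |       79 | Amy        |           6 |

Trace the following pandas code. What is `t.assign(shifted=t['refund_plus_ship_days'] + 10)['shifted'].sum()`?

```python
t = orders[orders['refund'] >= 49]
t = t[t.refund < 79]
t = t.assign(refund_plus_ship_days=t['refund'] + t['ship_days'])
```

140

filter rows where refund >= 49:
   refund customer  ship_days
0      86      Amy          3
5      94      Amy          2
7      49      Max          7
8      57     Lena          7
9      79      Amy          6
filter rows where refund < 79:
   refund customer  ship_days
7      49      Max          7
8      57     Lena          7
add column refund_plus_ship_days = t['refund'] + t['ship_days']:
   refund customer  ship_days  refund_plus_ship_days
7      49      Max          7                     56
8      57     Lena          7                     64
add column shifted = t['refund_plus_ship_days'] + 10:
   refund customer  ship_days  refund_plus_ship_days  shifted
7      49      Max          7                     56       66
8      57     Lena          7                     64       74
The sum of column 'shifted' is 140.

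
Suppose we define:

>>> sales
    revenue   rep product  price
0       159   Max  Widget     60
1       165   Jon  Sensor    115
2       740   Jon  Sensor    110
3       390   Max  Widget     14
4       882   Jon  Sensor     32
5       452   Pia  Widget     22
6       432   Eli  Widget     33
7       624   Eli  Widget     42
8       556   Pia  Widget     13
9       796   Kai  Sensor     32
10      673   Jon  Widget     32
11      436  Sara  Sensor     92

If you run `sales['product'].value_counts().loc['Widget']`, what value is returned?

value_counts of product:
product
Widget    7
Sensor    5
Name: count, dtype: int64
Reading off the value at index 'Widget', we get 7.

7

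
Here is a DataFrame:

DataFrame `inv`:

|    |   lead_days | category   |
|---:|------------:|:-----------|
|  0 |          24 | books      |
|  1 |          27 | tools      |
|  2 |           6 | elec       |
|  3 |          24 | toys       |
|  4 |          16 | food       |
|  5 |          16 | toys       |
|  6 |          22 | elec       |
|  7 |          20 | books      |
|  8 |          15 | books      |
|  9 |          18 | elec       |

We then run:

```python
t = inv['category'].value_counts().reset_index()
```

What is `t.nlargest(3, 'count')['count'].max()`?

value_counts of category:
category
books    3
elec     3
toys     2
tools    1
food     1
Name: count, dtype: int64
reset_index():
  category  count
0    books      3
1     elec      3
2     toys      2
3    tools      1
4     food      1
take 3 rows with largest count:
  category  count
0    books      3
1     elec      3
2     toys      2
Finally, max of column 'count' = 3.

3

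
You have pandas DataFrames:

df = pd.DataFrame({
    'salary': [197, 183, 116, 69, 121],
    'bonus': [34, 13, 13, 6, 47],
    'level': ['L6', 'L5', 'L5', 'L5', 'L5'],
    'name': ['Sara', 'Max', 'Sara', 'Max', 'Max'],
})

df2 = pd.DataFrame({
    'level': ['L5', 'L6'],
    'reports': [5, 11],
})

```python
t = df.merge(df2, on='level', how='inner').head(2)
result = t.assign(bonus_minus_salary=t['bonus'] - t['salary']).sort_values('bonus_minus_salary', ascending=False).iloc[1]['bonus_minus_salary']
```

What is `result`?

-170

merge on 'level' (how='inner') → 5 rows:
   salary  bonus level  name  reports
0     197     34    L6  Sara       11
1     183     13    L5   Max        5
2     116     13    L5  Sara        5
3      69      6    L5   Max        5
4     121     47    L5   Max        5
take first 2 rows:
   salary  bonus level  name  reports
0     197     34    L6  Sara       11
1     183     13    L5   Max        5
add column bonus_minus_salary = t['bonus'] - t['salary']:
   salary  bonus level  name  reports  bonus_minus_salary
0     197     34    L6  Sara       11                -163
1     183     13    L5   Max        5                -170
sort by bonus_minus_salary descending:
   salary  bonus level  name  reports  bonus_minus_salary
0     197     34    L6  Sara       11                -163
1     183     13    L5   Max        5                -170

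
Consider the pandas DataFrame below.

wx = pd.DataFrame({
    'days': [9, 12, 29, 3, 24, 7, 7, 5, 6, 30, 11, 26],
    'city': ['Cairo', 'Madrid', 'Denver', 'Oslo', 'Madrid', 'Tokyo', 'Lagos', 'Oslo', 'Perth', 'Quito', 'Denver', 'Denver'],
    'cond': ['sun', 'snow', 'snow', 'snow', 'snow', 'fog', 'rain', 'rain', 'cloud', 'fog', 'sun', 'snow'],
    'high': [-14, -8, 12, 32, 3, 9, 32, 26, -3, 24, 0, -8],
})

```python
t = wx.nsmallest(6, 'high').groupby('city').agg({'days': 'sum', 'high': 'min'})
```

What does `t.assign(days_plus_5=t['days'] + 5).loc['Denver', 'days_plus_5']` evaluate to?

take 6 rows with smallest high:
    days    city   cond  high
0      9   Cairo    sun   -14
1     12  Madrid   snow    -8
11    26  Denver   snow    -8
8      6   Perth  cloud    -3
10    11  Denver    sun     0
4     24  Madrid   snow     3
group by city: sum(days), min(high):
        days  high
city              
Cairo      9   -14
Denver    37    -8
Madrid    36    -8
Perth      6    -3
add column days_plus_5 = t['days'] + 5:
        days  high  days_plus_5
city                           
Cairo      9   -14           14
Denver    37    -8           42
Madrid    36    -8           41
Perth      6    -3           11
Reading off the value at row 'Denver', column 'days_plus_5', we get 42.

42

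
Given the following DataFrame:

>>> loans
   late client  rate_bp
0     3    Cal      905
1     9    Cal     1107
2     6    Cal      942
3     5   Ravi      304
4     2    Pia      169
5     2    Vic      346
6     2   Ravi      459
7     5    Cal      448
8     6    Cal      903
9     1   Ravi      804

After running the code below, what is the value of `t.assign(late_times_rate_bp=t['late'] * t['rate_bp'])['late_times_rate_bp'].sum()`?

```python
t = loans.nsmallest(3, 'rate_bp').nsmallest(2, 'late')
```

1030

take 3 rows with smallest rate_bp:
   late client  rate_bp
4     2    Pia      169
3     5   Ravi      304
5     2    Vic      346
take 2 rows with smallest late:
   late client  rate_bp
4     2    Pia      169
5     2    Vic      346
add column late_times_rate_bp = t['late'] * t['rate_bp']:
   late client  rate_bp  late_times_rate_bp
4     2    Pia      169                 338
5     2    Vic      346                 692
sum of column 'late_times_rate_bp' → 1030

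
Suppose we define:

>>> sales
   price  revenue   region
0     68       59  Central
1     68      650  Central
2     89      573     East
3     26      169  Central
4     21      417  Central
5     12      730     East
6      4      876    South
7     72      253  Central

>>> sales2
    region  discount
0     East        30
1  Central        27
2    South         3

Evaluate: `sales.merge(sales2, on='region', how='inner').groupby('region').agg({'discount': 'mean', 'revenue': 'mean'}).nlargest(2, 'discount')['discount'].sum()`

57.0

merge on 'region' (how='inner') → 8 rows:
   price  revenue   region  discount
0     68       59  Central        27
1     68      650  Central        27
2     89      573     East        30
3     26      169  Central        27
4     21      417  Central        27
5     12      730     East        30
6      4      876    South         3
7     72      253  Central        27
group by region: mean(discount), mean(revenue):
         discount  revenue
region                    
Central      27.0    309.6
East         30.0    651.5
South         3.0    876.0
take 2 rows with largest discount:
         discount  revenue
region                    
East         30.0    651.5
Central      27.0    309.6
sum of column 'discount' → 57.0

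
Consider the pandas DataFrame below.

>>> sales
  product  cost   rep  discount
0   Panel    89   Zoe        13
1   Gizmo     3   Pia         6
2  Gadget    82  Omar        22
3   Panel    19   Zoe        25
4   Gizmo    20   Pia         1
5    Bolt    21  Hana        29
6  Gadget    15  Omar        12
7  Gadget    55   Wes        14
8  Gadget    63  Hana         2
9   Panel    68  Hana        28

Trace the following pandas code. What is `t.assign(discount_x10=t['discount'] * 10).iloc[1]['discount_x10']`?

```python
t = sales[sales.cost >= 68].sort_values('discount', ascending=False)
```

filter rows where cost >= 68:
  product  cost   rep  discount
0   Panel    89   Zoe        13
2  Gadget    82  Omar        22
9   Panel    68  Hana        28
sort by discount descending:
  product  cost   rep  discount
9   Panel    68  Hana        28
2  Gadget    82  Omar        22
0   Panel    89   Zoe        13
add column discount_x10 = t['discount'] * 10:
  product  cost   rep  discount  discount_x10
9   Panel    68  Hana        28           280
2  Gadget    82  Omar        22           220
0   Panel    89   Zoe        13           130
Finally, value at position 1, column 'discount_x10' = 220.

220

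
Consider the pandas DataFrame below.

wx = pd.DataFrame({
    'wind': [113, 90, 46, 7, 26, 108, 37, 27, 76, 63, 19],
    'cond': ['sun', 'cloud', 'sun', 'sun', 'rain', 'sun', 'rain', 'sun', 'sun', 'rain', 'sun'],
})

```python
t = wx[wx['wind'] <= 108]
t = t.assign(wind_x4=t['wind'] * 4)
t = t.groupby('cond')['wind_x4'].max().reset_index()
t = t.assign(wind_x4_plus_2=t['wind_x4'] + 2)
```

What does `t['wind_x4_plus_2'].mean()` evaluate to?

350.0

filter rows where wind <= 108:
    wind   cond
1     90  cloud
2     46    sun
3      7    sun
4     26   rain
5    108    sun
6     37   rain
7     27    sun
8     76    sun
9     63   rain
10    19    sun
add column wind_x4 = t['wind'] * 4:
    wind   cond  wind_x4
1     90  cloud      360
2     46    sun      184
3      7    sun       28
4     26   rain      104
5    108    sun      432
6     37   rain      148
7     27    sun      108
8     76    sun      304
9     63   rain      252
10    19    sun       76
group by cond, max of wind_x4:
cond
cloud    360
rain     252
sun      432
Name: wind_x4, dtype: int64
reset_index():
    cond  wind_x4
0  cloud      360
1   rain      252
2    sun      432
add column wind_x4_plus_2 = t['wind_x4'] + 2:
    cond  wind_x4  wind_x4_plus_2
0  cloud      360             362
1   rain      252             254
2    sun      432             434
Finally, mean of column 'wind_x4_plus_2' = 350.0.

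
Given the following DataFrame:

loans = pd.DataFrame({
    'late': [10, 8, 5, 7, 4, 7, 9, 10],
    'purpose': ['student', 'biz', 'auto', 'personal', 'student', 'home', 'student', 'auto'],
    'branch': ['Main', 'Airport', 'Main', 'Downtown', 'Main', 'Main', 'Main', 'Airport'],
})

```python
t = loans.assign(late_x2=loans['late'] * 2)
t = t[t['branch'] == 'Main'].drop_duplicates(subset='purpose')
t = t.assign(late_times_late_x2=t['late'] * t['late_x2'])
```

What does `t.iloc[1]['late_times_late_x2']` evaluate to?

add column late_x2 = loans['late'] * 2:
   late   purpose    branch  late_x2
0    10   student      Main       20
1     8       biz   Airport       16
2     5      auto      Main       10
3     7  personal  Downtown       14
4     4   student      Main        8
5     7      home      Main       14
6     9   student      Main       18
7    10      auto   Airport       20
filter rows where branch == 'Main':
   late  purpose branch  late_x2
0    10  student   Main       20
2     5     auto   Main       10
4     4  student   Main        8
5     7     home   Main       14
6     9  student   Main       18
drop duplicate purpose (keep=first):
   late  purpose branch  late_x2
0    10  student   Main       20
2     5     auto   Main       10
5     7     home   Main       14
add column late_times_late_x2 = t['late'] * t['late_x2']:
   late  purpose branch  late_x2  late_times_late_x2
0    10  student   Main       20                 200
2     5     auto   Main       10                  50
5     7     home   Main       14                  98
Taking the value at position 1, column 'late_times_late_x2' gives 50.

50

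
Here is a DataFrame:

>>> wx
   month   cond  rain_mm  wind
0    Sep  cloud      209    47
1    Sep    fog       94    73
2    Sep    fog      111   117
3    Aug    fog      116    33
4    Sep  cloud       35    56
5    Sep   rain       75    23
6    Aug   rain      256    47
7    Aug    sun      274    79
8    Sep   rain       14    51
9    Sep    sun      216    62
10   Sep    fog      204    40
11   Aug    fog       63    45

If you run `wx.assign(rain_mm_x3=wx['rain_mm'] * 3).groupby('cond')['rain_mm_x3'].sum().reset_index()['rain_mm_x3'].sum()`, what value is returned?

add column rain_mm_x3 = wx['rain_mm'] * 3:
   month   cond  rain_mm  wind  rain_mm_x3
0    Sep  cloud      209    47         627
1    Sep    fog       94    73         282
2    Sep    fog      111   117         333
3    Aug    fog      116    33         348
4    Sep  cloud       35    56         105
5    Sep   rain       75    23         225
6    Aug   rain      256    47         768
7    Aug    sun      274    79         822
8    Sep   rain       14    51          42
9    Sep    sun      216    62         648
10   Sep    fog      204    40         612
11   Aug    fog       63    45         189
group by cond, sum of rain_mm_x3:
cond
cloud     732
fog      1764
rain     1035
sun      1470
Name: rain_mm_x3, dtype: int64
reset_index():
    cond  rain_mm_x3
0  cloud         732
1    fog        1764
2   rain        1035
3    sun        1470

5001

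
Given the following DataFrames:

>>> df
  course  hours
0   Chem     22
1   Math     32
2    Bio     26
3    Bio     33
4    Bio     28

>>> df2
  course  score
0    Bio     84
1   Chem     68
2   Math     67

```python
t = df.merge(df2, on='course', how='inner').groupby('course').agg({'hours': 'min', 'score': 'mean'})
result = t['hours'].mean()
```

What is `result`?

merge on 'course' (how='inner') → 5 rows:
  course  hours  score
0   Chem     22     68
1   Math     32     67
2    Bio     26     84
3    Bio     33     84
4    Bio     28     84
group by course: min(hours), mean(score):
        hours  score
course              
Bio        26   84.0
Chem       22   68.0
Math       32   67.0

26.6666666667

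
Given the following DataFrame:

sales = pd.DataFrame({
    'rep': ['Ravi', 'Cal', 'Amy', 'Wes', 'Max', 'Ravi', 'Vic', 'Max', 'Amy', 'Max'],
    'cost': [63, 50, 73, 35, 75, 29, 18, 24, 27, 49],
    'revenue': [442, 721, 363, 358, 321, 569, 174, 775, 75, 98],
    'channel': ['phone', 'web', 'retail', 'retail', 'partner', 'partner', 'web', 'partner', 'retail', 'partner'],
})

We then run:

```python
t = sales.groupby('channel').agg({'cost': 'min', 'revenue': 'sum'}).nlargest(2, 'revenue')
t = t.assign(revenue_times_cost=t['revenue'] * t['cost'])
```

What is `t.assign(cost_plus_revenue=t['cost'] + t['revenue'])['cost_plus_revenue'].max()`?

group by channel: min(cost), sum(revenue):
         cost  revenue
channel               
partner    24     1763
phone      63      442
retail     27      796
web        18      895
take 2 rows with largest revenue:
         cost  revenue
channel               
partner    24     1763
web        18      895
add column revenue_times_cost = t['revenue'] * t['cost']:
         cost  revenue  revenue_times_cost
channel                                   
partner    24     1763               42312
web        18      895               16110
add column cost_plus_revenue = t['cost'] + t['revenue']:
         cost  revenue  revenue_times_cost  cost_plus_revenue
channel                                                      
partner    24     1763               42312               1787
web        18      895               16110                913

1787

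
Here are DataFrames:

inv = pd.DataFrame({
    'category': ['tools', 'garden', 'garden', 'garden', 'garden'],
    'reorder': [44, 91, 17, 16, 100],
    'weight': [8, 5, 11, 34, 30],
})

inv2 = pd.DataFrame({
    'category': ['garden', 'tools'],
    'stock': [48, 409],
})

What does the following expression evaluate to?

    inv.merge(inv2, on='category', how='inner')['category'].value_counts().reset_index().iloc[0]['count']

merge on 'category' (how='inner') → 5 rows:
  category  reorder  weight  stock
0    tools       44       8    409
1   garden       91       5     48
2   garden       17      11     48
3   garden       16      34     48
4   garden      100      30     48
value_counts of category:
category
garden    4
tools     1
Name: count, dtype: int64
reset_index():
  category  count
0   garden      4
1    tools      1
Hence 4.

4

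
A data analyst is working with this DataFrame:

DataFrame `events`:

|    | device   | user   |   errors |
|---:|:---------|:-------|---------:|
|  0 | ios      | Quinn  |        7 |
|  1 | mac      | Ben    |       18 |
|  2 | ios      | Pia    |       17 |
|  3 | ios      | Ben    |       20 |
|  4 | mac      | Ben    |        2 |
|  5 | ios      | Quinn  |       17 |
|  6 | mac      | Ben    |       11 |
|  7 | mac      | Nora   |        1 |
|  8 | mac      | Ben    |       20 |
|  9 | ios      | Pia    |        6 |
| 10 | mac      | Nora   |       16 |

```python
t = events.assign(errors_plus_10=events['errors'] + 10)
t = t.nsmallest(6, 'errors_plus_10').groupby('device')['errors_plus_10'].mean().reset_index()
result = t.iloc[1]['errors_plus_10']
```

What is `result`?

17.5

add column errors_plus_10 = events['errors'] + 10:
   device   user  errors  errors_plus_10
0     ios  Quinn       7              17
1     mac    Ben      18              28
2     ios    Pia      17              27
3     ios    Ben      20              30
4     mac    Ben       2              12
5     ios  Quinn      17              27
6     mac    Ben      11              21
7     mac   Nora       1              11
8     mac    Ben      20              30
9     ios    Pia       6              16
10    mac   Nora      16              26
take 6 rows with smallest errors_plus_10:
   device   user  errors  errors_plus_10
7     mac   Nora       1              11
4     mac    Ben       2              12
9     ios    Pia       6              16
0     ios  Quinn       7              17
6     mac    Ben      11              21
10    mac   Nora      16              26
group by device, mean of errors_plus_10:
device
ios    16.5
mac    17.5
Name: errors_plus_10, dtype: float64
reset_index():
  device  errors_plus_10
0    ios            16.5
1    mac            17.5
Taking the value at position 1, column 'errors_plus_10' gives 17.5.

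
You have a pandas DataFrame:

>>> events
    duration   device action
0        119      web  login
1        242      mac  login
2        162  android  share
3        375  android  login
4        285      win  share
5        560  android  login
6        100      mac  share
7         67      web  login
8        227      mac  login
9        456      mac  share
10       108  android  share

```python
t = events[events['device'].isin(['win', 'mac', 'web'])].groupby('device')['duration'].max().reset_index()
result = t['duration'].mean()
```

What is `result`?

filter rows where device in ['win', 'mac', 'web']:
   duration device action
0       119    web  login
1       242    mac  login
4       285    win  share
6       100    mac  share
7        67    web  login
8       227    mac  login
9       456    mac  share
group by device, max of duration:
device
mac    456
web    119
win    285
Name: duration, dtype: int64
reset_index():
  device  duration
0    mac       456
1    web       119
2    win       285
Hence 286.666666667.

286.666666667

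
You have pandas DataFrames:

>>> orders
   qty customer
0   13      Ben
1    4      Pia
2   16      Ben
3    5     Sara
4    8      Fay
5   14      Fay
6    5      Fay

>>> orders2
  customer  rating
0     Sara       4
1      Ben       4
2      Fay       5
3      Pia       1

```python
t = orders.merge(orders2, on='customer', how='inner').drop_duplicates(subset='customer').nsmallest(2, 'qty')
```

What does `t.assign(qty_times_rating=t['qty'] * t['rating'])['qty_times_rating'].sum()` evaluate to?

24

merge on 'customer' (how='inner') → 7 rows:
   qty customer  rating
0   13      Ben       4
1    4      Pia       1
2   16      Ben       4
3    5     Sara       4
4    8      Fay       5
5   14      Fay       5
6    5      Fay       5
drop duplicate customer (keep=first):
   qty customer  rating
0   13      Ben       4
1    4      Pia       1
3    5     Sara       4
4    8      Fay       5
take 2 rows with smallest qty:
   qty customer  rating
1    4      Pia       1
3    5     Sara       4
add column qty_times_rating = t['qty'] * t['rating']:
   qty customer  rating  qty_times_rating
1    4      Pia       1                 4
3    5     Sara       4                20
So sum() = 24.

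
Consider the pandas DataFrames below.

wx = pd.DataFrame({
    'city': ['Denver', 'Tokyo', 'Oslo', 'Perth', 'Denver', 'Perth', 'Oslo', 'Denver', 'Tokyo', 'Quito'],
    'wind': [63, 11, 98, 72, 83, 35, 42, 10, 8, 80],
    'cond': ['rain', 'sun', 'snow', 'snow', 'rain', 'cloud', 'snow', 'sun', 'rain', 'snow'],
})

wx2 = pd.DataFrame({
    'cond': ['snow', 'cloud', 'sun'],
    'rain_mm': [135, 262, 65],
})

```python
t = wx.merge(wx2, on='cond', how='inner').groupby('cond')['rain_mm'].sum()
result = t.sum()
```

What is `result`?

merge on 'cond' (how='inner') → 7 rows:
     city  wind   cond  rain_mm
0   Tokyo    11    sun       65
1    Oslo    98   snow      135
2   Perth    72   snow      135
3   Perth    35  cloud      262
4    Oslo    42   snow      135
5  Denver    10    sun       65
6   Quito    80   snow      135
group by cond, sum of rain_mm:
cond
cloud    262
snow     540
sun      130
Name: rain_mm, dtype: int64

932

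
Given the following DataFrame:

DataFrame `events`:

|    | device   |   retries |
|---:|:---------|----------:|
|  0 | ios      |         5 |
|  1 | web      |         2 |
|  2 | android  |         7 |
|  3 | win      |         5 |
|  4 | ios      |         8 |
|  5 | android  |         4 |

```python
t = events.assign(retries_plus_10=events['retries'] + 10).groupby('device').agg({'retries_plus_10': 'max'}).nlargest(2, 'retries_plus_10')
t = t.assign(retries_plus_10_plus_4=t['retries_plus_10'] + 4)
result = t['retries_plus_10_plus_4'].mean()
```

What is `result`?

add column retries_plus_10 = events['retries'] + 10:
    device  retries  retries_plus_10
0      ios        5               15
1      web        2               12
2  android        7               17
3      win        5               15
4      ios        8               18
5  android        4               14
group by device, max of retries_plus_10:
         retries_plus_10
device                  
android               17
ios                   18
web                   12
win                   15
take 2 rows with largest retries_plus_10:
         retries_plus_10
device                  
ios                   18
android               17
add column retries_plus_10_plus_4 = t['retries_plus_10'] + 4:
         retries_plus_10  retries_plus_10_plus_4
device                                          
ios                   18                      22
android               17                      21
The mean of column 'retries_plus_10_plus_4' is 21.5.

21.5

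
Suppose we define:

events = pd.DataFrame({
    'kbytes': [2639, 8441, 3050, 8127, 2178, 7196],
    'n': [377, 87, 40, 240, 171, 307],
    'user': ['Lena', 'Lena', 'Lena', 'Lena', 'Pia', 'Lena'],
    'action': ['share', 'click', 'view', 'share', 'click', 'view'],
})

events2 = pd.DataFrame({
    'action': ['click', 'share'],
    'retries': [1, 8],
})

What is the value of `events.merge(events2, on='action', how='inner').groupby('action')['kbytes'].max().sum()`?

16568

merge on 'action' (how='inner') → 4 rows:
   kbytes    n  user action  retries
0    2639  377  Lena  share        8
1    8441   87  Lena  click        1
2    8127  240  Lena  share        8
3    2178  171   Pia  click        1
group by action, max of kbytes:
action
click    8441
share    8127
Name: kbytes, dtype: int64
Taking the sum of the resulting series gives 16568.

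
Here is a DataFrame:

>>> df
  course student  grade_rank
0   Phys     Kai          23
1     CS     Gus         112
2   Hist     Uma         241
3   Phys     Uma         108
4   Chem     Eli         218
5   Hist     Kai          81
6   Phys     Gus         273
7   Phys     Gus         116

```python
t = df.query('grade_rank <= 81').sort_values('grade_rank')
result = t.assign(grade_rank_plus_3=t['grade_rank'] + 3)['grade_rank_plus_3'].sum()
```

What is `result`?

110

filter rows where grade_rank <= 81:
  course student  grade_rank
0   Phys     Kai          23
5   Hist     Kai          81
sort by grade_rank:
  course student  grade_rank
0   Phys     Kai          23
5   Hist     Kai          81
add column grade_rank_plus_3 = t['grade_rank'] + 3:
  course student  grade_rank  grade_rank_plus_3
0   Phys     Kai          23                 26
5   Hist     Kai          81                 84
Taking the sum of column 'grade_rank_plus_3' gives 110.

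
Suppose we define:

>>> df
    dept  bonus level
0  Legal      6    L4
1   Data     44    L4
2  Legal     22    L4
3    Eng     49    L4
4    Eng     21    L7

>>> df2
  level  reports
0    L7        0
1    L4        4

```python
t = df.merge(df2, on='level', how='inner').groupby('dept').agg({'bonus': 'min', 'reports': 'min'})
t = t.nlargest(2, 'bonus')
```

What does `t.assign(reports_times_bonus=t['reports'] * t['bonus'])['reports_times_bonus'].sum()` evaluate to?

merge on 'level' (how='inner') → 5 rows:
    dept  bonus level  reports
0  Legal      6    L4        4
1   Data     44    L4        4
2  Legal     22    L4        4
3    Eng     49    L4        4
4    Eng     21    L7        0
group by dept: min(bonus), min(reports):
       bonus  reports
dept                 
Data      44        4
Eng       21        0
Legal      6        4
take 2 rows with largest bonus:
      bonus  reports
dept                
Data     44        4
Eng      21        0
add column reports_times_bonus = t['reports'] * t['bonus']:
      bonus  reports  reports_times_bonus
dept                                     
Data     44        4                  176
Eng      21        0                    0
The sum of column 'reports_times_bonus' is 176.

176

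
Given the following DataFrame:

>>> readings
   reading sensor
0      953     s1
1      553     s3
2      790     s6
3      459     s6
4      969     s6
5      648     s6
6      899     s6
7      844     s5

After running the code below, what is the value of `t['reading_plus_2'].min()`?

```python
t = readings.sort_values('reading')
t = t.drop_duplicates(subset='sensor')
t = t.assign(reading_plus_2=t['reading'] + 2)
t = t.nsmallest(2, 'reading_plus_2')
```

461

sort by reading:
   reading sensor
3      459     s6
1      553     s3
5      648     s6
2      790     s6
7      844     s5
6      899     s6
0      953     s1
4      969     s6
drop duplicate sensor (keep=first):
   reading sensor
3      459     s6
1      553     s3
7      844     s5
0      953     s1
add column reading_plus_2 = t['reading'] + 2:
   reading sensor  reading_plus_2
3      459     s6             461
1      553     s3             555
7      844     s5             846
0      953     s1             955
take 2 rows with smallest reading_plus_2:
   reading sensor  reading_plus_2
3      459     s6             461
1      553     s3             555
Taking the min of column 'reading_plus_2' gives 461.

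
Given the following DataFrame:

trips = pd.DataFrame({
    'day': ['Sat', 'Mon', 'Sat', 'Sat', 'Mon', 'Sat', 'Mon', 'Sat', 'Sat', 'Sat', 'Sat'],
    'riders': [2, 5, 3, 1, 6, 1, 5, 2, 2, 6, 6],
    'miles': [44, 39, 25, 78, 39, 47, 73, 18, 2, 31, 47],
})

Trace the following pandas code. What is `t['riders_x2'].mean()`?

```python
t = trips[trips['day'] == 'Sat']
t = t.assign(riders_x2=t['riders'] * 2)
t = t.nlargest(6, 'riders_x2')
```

7.0

filter rows where day == 'Sat':
    day  riders  miles
0   Sat       2     44
2   Sat       3     25
3   Sat       1     78
5   Sat       1     47
7   Sat       2     18
8   Sat       2      2
9   Sat       6     31
10  Sat       6     47
add column riders_x2 = t['riders'] * 2:
    day  riders  miles  riders_x2
0   Sat       2     44          4
2   Sat       3     25          6
3   Sat       1     78          2
5   Sat       1     47          2
7   Sat       2     18          4
8   Sat       2      2          4
9   Sat       6     31         12
10  Sat       6     47         12
take 6 rows with largest riders_x2:
    day  riders  miles  riders_x2
9   Sat       6     31         12
10  Sat       6     47         12
2   Sat       3     25          6
0   Sat       2     44          4
7   Sat       2     18          4
8   Sat       2      2          4
Finally, mean of column 'riders_x2' = 7.0.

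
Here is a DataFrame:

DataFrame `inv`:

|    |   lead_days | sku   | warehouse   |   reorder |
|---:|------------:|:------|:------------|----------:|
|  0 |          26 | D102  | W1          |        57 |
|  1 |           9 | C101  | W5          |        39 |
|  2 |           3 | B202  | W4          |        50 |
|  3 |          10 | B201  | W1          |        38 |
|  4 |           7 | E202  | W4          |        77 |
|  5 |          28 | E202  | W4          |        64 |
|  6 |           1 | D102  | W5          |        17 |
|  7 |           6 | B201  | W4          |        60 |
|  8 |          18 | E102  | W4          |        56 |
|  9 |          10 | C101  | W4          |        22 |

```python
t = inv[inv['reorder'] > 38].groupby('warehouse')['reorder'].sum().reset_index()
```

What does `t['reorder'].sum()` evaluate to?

filter rows where reorder > 38:
   lead_days   sku warehouse  reorder
0         26  D102        W1       57
1          9  C101        W5       39
2          3  B202        W4       50
4          7  E202        W4       77
5         28  E202        W4       64
7          6  B201        W4       60
8         18  E102        W4       56
group by warehouse, sum of reorder:
warehouse
W1     57
W4    307
W5     39
Name: reorder, dtype: int64
reset_index():
  warehouse  reorder
0        W1       57
1        W4      307
2        W5       39
Reading off the sum of column 'reorder', we get 403.

403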